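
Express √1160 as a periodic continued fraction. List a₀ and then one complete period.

a₀ = ⌊√1160⌋ = 34.
With m₀=0, d₀=1 and mₖ₊₁ = dₖaₖ − mₖ, dₖ₊₁ = (n − mₖ₊₁²)/dₖ, aₖ₊₁ = ⌊(a₀+mₖ₊₁)/dₖ₊₁⌋:
  k=1: m=34, d=4, a=17
  k=2: m=34, d=1, a=68
d=1 and a=2a₀=68 at k=2, so the next step gives (m, d) = (34, 4) again — its k=1 value — and the period has length 2.

[34; 17, 68]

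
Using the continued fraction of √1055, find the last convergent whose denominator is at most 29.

√1055 = [32; 2, 12, 2, 64, …] (period length 4).
Convergents:
  p_0/q_0 = 32/1
  p_1/q_1 = 65/2
  p_2/q_2 = 812/25
  p_3/q_3 = 1689/52
q_2 = 25 ≤ 29 < 52 = q_3, so the answer is 812/25.

812/25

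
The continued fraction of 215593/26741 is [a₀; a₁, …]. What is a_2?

215593 = 8·26741 + 1665   →  a_0 = 8
26741 = 16·1665 + 101   →  a_1 = 16
1665 = 16·101 + 49   →  a_2 = 16

16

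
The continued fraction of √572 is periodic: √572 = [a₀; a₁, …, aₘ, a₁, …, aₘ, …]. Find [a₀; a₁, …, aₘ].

a₀ = ⌊√572⌋ = 23.

[23; 1, 10, 1, 46]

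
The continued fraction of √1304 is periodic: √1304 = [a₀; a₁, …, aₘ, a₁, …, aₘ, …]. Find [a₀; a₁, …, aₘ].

a₀ = ⌊√1304⌋ = 36.

[36; 9, 72]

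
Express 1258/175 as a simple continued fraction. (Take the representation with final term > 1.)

[7; 5, 3, 3, 3]

1258 = 7*175 + 33
175 = 5*33 + 10
33 = 3*10 + 3
10 = 3*3 + 1
3 = 3*1 + 0  (stop)
So 1258/175 = [7; 5, 3, 3, 3].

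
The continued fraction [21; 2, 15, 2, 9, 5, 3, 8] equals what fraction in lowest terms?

Fold from the inside: start with 8/1.
  3 + 1/8 = 25/8
  5 + 8/25 = 133/25
  9 + 25/133 = 1222/133
  2 + 133/1222 = 2577/1222
  15 + 1222/2577 = 39877/2577
  2 + 2577/39877 = 82331/39877
  21 + 39877/82331 = 1768828/82331

1768828/82331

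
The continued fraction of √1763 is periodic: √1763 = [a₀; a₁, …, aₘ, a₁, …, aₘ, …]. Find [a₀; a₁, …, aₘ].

a₀ = ⌊√1763⌋ = 41.
With m₀=0, d₀=1 and mₖ₊₁ = dₖaₖ − mₖ, dₖ₊₁ = (n − mₖ₊₁²)/dₖ, aₖ₊₁ = ⌊(a₀+mₖ₊₁)/dₖ₊₁⌋:
  k=1: m=41, d=82, a=1
  k=2: m=41, d=1, a=82
d=1 and a=2a₀=82 at k=2, so the next step gives (m, d) = (41, 82) again — its k=1 value — and the period has length 2.

[41; 1, 82]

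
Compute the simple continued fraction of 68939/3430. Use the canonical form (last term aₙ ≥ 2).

[20; 10, 8, 2, 9, 2]

68939 = 20*3430 + 339
3430 = 10*339 + 40
339 = 8*40 + 19
40 = 2*19 + 2
19 = 9*2 + 1
2 = 2*1 + 0  (stop)
So 68939/3430 = [20; 10, 8, 2, 9, 2].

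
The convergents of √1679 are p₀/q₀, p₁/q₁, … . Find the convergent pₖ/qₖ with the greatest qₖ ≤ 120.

√1679 = [40; 1, 39, 1, 80, …] (period length 4).
Convergents:
  p_0/q_0 = 40/1
  p_1/q_1 = 41/1
  p_2/q_2 = 1639/40
  p_3/q_3 = 1680/41
  p_4/q_4 = 136039/3320
q_3 = 41 ≤ 120 < 3320 = q_4, so the answer is 1680/41.

1680/41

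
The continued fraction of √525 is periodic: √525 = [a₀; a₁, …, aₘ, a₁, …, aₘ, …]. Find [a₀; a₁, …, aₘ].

a₀ = ⌊√525⌋ = 22.
With m₀=0, d₀=1 and mₖ₊₁ = dₖaₖ − mₖ, dₖ₊₁ = (n − mₖ₊₁²)/dₖ, aₖ₊₁ = ⌊(a₀+mₖ₊₁)/dₖ₊₁⌋:
  k=1: m=22, d=41, a=1
  k=2: m=19, d=4, a=10
  k=3: m=21, d=21, a=2
  k=4: m=21, d=4, a=10
  k=5: m=19, d=41, a=1
  k=6: m=22, d=1, a=44
d=1 and a=2a₀=44 at k=6, so the next step gives (m, d) = (22, 41) again — its k=1 value — and the period has length 6.

[22; 1, 10, 2, 10, 1, 44]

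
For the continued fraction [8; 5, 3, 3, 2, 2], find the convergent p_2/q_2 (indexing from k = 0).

Using pₖ = aₖpₖ₋₁ + pₖ₋₂, qₖ = aₖqₖ₋₁ + qₖ₋₂ (with p₋₁=1, p₋₂=0, q₋₁=0, q₋₂=1):
  k=0: a=8, p=8, q=1
  k=1: a=5, p=41, q=5
  k=2: a=3, p=131, q=16

131/16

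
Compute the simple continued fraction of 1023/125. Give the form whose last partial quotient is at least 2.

[8; 5, 2, 3, 3]

1023 = 8·125 + 23
125 = 5·23 + 10
23 = 2·10 + 3
10 = 3·3 + 1
3 = 3·1 + 0  (stop)
So 1023/125 = [8; 5, 2, 3, 3].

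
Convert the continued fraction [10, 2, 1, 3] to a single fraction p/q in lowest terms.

114/11

Using pₖ = aₖpₖ₋₁ + pₖ₋₂ and qₖ = aₖqₖ₋₁ + qₖ₋₂:
  k=0: a=10, p=10, q=1
  k=1: a=2, p=21, q=2
  k=2: a=1, p=31, q=3
  k=3: a=3, p=114, q=11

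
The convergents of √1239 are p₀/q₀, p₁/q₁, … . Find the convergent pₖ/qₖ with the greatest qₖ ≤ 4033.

61951/1760

√1239 = [35; 5, 70, …] (period length 2).
Convergents:
  p_0/q_0 = 35/1
  p_1/q_1 = 176/5
  p_2/q_2 = 12355/351
  p_3/q_3 = 61951/1760
  p_4/q_4 = 4348925/123551
q_3 = 1760 ≤ 4033 < 123551 = q_4, so the answer is 61951/1760.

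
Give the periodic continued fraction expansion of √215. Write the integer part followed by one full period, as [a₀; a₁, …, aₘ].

a₀ = ⌊√215⌋ = 14.
With m₀=0, d₀=1 and mₖ₊₁ = dₖaₖ − mₖ, dₖ₊₁ = (n − mₖ₊₁²)/dₖ, aₖ₊₁ = ⌊(a₀+mₖ₊₁)/dₖ₊₁⌋:
  k=1: m=14, d=19, a=1
  k=2: m=5, d=10, a=1
  k=3: m=5, d=19, a=1
  k=4: m=14, d=1, a=28
d=1 and a=2a₀=28 at k=4, so the next step gives (m, d) = (14, 19) again — its k=1 value — and the period has length 4.

[14; 1, 1, 1, 28]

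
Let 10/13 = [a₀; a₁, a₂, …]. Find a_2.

3

10 = 0·13 + 10   →  a_0 = 0
13 = 1·10 + 3   →  a_1 = 1
10 = 3·3 + 1   →  a_2 = 3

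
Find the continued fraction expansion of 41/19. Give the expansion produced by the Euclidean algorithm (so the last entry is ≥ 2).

[2; 6, 3]

41 = 2*19 + 3
19 = 6*3 + 1
3 = 3*1 + 0  (stop)
So 41/19 = [2; 6, 3].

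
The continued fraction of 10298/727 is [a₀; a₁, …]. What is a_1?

10298 = 14·727 + 120   →  a_0 = 14
727 = 6·120 + 7   →  a_1 = 6

6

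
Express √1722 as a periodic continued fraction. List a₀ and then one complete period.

a₀ = ⌊√1722⌋ = 41.
With m₀=0, d₀=1 and mₖ₊₁ = dₖaₖ − mₖ, dₖ₊₁ = (n − mₖ₊₁²)/dₖ, aₖ₊₁ = ⌊(a₀+mₖ₊₁)/dₖ₊₁⌋:
  k=1: m=41, d=41, a=2
  k=2: m=41, d=1, a=82
d=1 and a=2a₀=82 at k=2, so the next step gives (m, d) = (41, 41) again — its k=1 value — and the period has length 2.

[41; 2, 82]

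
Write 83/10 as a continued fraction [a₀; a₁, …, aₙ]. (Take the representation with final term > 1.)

[8; 3, 3]

83 = 8·10 + 3
10 = 3·3 + 1
3 = 3·1 + 0  (stop)
So 83/10 = [8; 3, 3].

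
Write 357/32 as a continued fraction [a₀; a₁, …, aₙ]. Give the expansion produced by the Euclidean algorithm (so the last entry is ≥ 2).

[11; 6, 2, 2]

357 = 11×32 + 5
32 = 6×5 + 2
5 = 2×2 + 1
2 = 2×1 + 0  (stop)
So 357/32 = [11; 6, 2, 2].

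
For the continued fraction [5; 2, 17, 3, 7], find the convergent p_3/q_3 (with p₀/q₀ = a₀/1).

Using pₖ = aₖpₖ₋₁ + pₖ₋₂, qₖ = aₖqₖ₋₁ + qₖ₋₂ (with p₋₁=1, p₋₂=0, q₋₁=0, q₋₂=1):
  k=0: a=5, p=5, q=1
  k=1: a=2, p=11, q=2
  k=2: a=17, p=192, q=35
  k=3: a=3, p=587, q=107

587/107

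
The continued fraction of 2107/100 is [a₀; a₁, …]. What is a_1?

14

2107 = 21·100 + 7   →  a_0 = 21
100 = 14·7 + 2   →  a_1 = 14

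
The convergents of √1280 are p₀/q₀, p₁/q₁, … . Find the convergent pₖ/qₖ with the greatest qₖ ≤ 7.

143/4

√1280 = [35; 1, 3, 2, 17, 2, 3, 1, 70, …] (period length 8).
Convergents:
  p_0/q_0 = 35/1
  p_1/q_1 = 36/1
  p_2/q_2 = 143/4
  p_3/q_3 = 322/9
q_2 = 4 ≤ 7 < 9 = q_3, so the answer is 143/4.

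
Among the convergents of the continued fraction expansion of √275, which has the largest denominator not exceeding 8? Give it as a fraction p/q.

√275 = [16; 1, 1, 2, 1, 1, 32, …] (period length 6).
Convergents:
  p_0/q_0 = 16/1
  p_1/q_1 = 17/1
  p_2/q_2 = 33/2
  p_3/q_3 = 83/5
  p_4/q_4 = 116/7
  p_5/q_5 = 199/12
q_4 = 7 ≤ 8 < 12 = q_5, so the answer is 116/7.

116/7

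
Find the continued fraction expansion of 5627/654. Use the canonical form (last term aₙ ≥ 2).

5627 = 8×654 + 395
654 = 1×395 + 259
395 = 1×259 + 136
259 = 1×136 + 123
136 = 1×123 + 13
123 = 9×13 + 6
13 = 2×6 + 1
6 = 6×1 + 0  (stop)
So 5627/654 = [8; 1, 1, 1, 1, 9, 2, 6].

[8; 1, 1, 1, 1, 9, 2, 6]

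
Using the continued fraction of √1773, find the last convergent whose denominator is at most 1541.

√1773 = [42; 9, 2, 1, 8, 1, 2, 9, 84, …] (period length 8).
Convergents:
  p_0/q_0 = 42/1
  p_1/q_1 = 379/9
  p_2/q_2 = 800/19
  p_3/q_3 = 1179/28
  p_4/q_4 = 10232/243
  p_5/q_5 = 11411/271
  p_6/q_6 = 33054/785
  p_7/q_7 = 308897/7336
q_6 = 785 ≤ 1541 < 7336 = q_7, so the answer is 33054/785.

33054/785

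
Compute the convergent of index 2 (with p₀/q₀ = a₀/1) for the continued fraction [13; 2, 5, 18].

148/11

Using pₖ = aₖpₖ₋₁ + pₖ₋₂, qₖ = aₖqₖ₋₁ + qₖ₋₂ (with p₋₁=1, p₋₂=0, q₋₁=0, q₋₂=1):
  k=0: a=13, p=13, q=1
  k=1: a=2, p=27, q=2
  k=2: a=5, p=148, q=11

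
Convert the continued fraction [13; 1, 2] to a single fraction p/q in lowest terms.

Fold from the inside: start with 2/1.
  1 + 1/2 = 3/2
  13 + 2/3 = 41/3

41/3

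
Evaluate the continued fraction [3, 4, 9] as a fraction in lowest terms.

Fold from the inside: start with 9/1.
  4 + 1/9 = 37/9
  3 + 9/37 = 120/37

120/37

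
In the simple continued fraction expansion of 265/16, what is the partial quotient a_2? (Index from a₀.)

1

265 = 16·16 + 9   →  a_0 = 16
16 = 1·9 + 7   →  a_1 = 1
9 = 1·7 + 2   →  a_2 = 1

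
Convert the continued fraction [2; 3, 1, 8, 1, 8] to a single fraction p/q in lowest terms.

Using pₖ = aₖpₖ₋₁ + pₖ₋₂ and qₖ = aₖqₖ₋₁ + qₖ₋₂:
  k=0: a=2, p=2, q=1
  k=1: a=3, p=7, q=3
  k=2: a=1, p=9, q=4
  k=3: a=8, p=79, q=35
  k=4: a=1, p=88, q=39
  k=5: a=8, p=783, q=347

783/347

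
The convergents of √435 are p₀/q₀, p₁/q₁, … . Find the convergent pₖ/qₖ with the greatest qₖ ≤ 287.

√435 = [20; 1, 5, 1, 40, …] (period length 4).
Convergents:
  p_0/q_0 = 20/1
  p_1/q_1 = 21/1
  p_2/q_2 = 125/6
  p_3/q_3 = 146/7
  p_4/q_4 = 5965/286
  p_5/q_5 = 6111/293
q_4 = 286 ≤ 287 < 293 = q_5, so the answer is 5965/286.

5965/286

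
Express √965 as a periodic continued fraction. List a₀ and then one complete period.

a₀ = ⌊√965⌋ = 31.
With m₀=0, d₀=1 and mₖ₊₁ = dₖaₖ − mₖ, dₖ₊₁ = (n − mₖ₊₁²)/dₖ, aₖ₊₁ = ⌊(a₀+mₖ₊₁)/dₖ₊₁⌋:
  k=1: m=31, d=4, a=15
  k=2: m=29, d=31, a=1
  k=3: m=2, d=31, a=1
  k=4: m=29, d=4, a=15
  k=5: m=31, d=1, a=62
d=1 and a=2a₀=62 at k=5, so the next step gives (m, d) = (31, 4) again — its k=1 value — and the period has length 5.

[31; 15, 1, 1, 15, 62]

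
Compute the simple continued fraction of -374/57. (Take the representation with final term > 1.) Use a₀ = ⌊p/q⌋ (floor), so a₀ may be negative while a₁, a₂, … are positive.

-374 = -7*57 + 25
57 = 2*25 + 7
25 = 3*7 + 4
7 = 1*4 + 3
4 = 1*3 + 1
3 = 3*1 + 0  (stop)
So -374/57 = [-7; 2, 3, 1, 1, 3].

[-7; 2, 3, 1, 1, 3]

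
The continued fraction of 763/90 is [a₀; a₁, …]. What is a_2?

10

763 = 8·90 + 43   →  a_0 = 8
90 = 2·43 + 4   →  a_1 = 2
43 = 10·4 + 3   →  a_2 = 10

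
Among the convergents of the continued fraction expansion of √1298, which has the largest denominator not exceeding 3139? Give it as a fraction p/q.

93420/2593

√1298 = [36; 36, 72, …] (period length 2).
Convergents:
  p_0/q_0 = 36/1
  p_1/q_1 = 1297/36
  p_2/q_2 = 93420/2593
  p_3/q_3 = 3364417/93384
q_2 = 2593 ≤ 3139 < 93384 = q_3, so the answer is 93420/2593.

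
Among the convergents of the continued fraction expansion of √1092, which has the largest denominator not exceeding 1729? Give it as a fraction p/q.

√1092 = [33; 22, 66, …] (period length 2).
Convergents:
  p_0/q_0 = 33/1
  p_1/q_1 = 727/22
  p_2/q_2 = 48015/1453
  p_3/q_3 = 1057057/31988
q_2 = 1453 ≤ 1729 < 31988 = q_3, so the answer is 48015/1453.

48015/1453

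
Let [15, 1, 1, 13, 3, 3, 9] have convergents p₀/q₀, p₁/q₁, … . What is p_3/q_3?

Using pₖ = aₖpₖ₋₁ + pₖ₋₂, qₖ = aₖqₖ₋₁ + qₖ₋₂ (with p₋₁=1, p₋₂=0, q₋₁=0, q₋₂=1):
  k=0: a=15, p=15, q=1
  k=1: a=1, p=16, q=1
  k=2: a=1, p=31, q=2
  k=3: a=13, p=419, q=27

419/27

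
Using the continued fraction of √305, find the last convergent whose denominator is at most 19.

227/13

√305 = [17; 2, 6, 2, 34, …] (period length 4).
Convergents:
  p_0/q_0 = 17/1
  p_1/q_1 = 35/2
  p_2/q_2 = 227/13
  p_3/q_3 = 489/28
q_2 = 13 ≤ 19 < 28 = q_3, so the answer is 227/13.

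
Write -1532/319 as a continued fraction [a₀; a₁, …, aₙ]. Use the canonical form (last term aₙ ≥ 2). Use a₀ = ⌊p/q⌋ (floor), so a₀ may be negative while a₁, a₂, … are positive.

[-5; 5, 15, 1, 3]

-1532 = -5×319 + 63
319 = 5×63 + 4
63 = 15×4 + 3
4 = 1×3 + 1
3 = 3×1 + 0  (stop)
So -1532/319 = [-5; 5, 15, 1, 3].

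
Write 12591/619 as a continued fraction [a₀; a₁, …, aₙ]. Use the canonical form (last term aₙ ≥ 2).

[20; 2, 1, 14, 14]

12591 = 20·619 + 211
619 = 2·211 + 197
211 = 1·197 + 14
197 = 14·14 + 1
14 = 14·1 + 0  (stop)
So 12591/619 = [20; 2, 1, 14, 14].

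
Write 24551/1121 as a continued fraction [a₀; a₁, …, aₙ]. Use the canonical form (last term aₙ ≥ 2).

[21; 1, 9, 10, 11]

24551 = 21*1121 + 1010
1121 = 1*1010 + 111
1010 = 9*111 + 11
111 = 10*11 + 1
11 = 11*1 + 0  (stop)
So 24551/1121 = [21; 1, 9, 10, 11].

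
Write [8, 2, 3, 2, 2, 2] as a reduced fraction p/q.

Fold from the inside: start with 2/1.
  2 + 1/2 = 5/2
  2 + 2/5 = 12/5
  3 + 5/12 = 41/12
  2 + 12/41 = 94/41
  8 + 41/94 = 793/94

793/94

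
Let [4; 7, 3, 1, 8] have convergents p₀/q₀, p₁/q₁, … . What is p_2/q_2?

91/22

Using pₖ = aₖpₖ₋₁ + pₖ₋₂, qₖ = aₖqₖ₋₁ + qₖ₋₂ (with p₋₁=1, p₋₂=0, q₋₁=0, q₋₂=1):
  k=0: a=4, p=4, q=1
  k=1: a=7, p=29, q=7
  k=2: a=3, p=91, q=22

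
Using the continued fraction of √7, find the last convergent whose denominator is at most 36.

√7 = [2; 1, 1, 1, 4, …] (period length 4).
Convergents:
  p_0/q_0 = 2/1
  p_1/q_1 = 3/1
  p_2/q_2 = 5/2
  p_3/q_3 = 8/3
  p_4/q_4 = 37/14
  p_5/q_5 = 45/17
  p_6/q_6 = 82/31
  p_7/q_7 = 127/48
q_6 = 31 ≤ 36 < 48 = q_7, so the answer is 82/31.

82/31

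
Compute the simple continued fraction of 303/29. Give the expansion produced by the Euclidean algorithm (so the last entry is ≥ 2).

[10; 2, 4, 3]

303 = 10·29 + 13
29 = 2·13 + 3
13 = 4·3 + 1
3 = 3·1 + 0  (stop)
So 303/29 = [10; 2, 4, 3].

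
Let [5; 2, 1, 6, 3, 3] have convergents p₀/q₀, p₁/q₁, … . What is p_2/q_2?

Using pₖ = aₖpₖ₋₁ + pₖ₋₂, qₖ = aₖqₖ₋₁ + qₖ₋₂ (with p₋₁=1, p₋₂=0, q₋₁=0, q₋₂=1):
  k=0: a=5, p=5, q=1
  k=1: a=2, p=11, q=2
  k=2: a=1, p=16, q=3

16/3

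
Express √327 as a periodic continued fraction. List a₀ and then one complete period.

[18; 12, 36]

a₀ = ⌊√327⌋ = 18.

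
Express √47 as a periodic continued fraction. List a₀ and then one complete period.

a₀ = ⌊√47⌋ = 6.
With m₀=0, d₀=1 and mₖ₊₁ = dₖaₖ − mₖ, dₖ₊₁ = (n − mₖ₊₁²)/dₖ, aₖ₊₁ = ⌊(a₀+mₖ₊₁)/dₖ₊₁⌋:
  k=1: m=6, d=11, a=1
  k=2: m=5, d=2, a=5
  k=3: m=5, d=11, a=1
  k=4: m=6, d=1, a=12
d=1 and a=2a₀=12 at k=4, so the next step gives (m, d) = (6, 11) again — its k=1 value — and the period has length 4.

[6; 1, 5, 1, 12]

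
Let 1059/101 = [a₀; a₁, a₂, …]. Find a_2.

1059 = 10·101 + 49   →  a_0 = 10
101 = 2·49 + 3   →  a_1 = 2
49 = 16·3 + 1   →  a_2 = 16

16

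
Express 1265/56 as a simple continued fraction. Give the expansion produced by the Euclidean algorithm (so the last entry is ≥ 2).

[22; 1, 1, 2, 3, 3]

1265 = 22×56 + 33
56 = 1×33 + 23
33 = 1×23 + 10
23 = 2×10 + 3
10 = 3×3 + 1
3 = 3×1 + 0  (stop)
So 1265/56 = [22; 1, 1, 2, 3, 3].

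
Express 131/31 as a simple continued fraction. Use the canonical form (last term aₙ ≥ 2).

[4; 4, 2, 3]

131 = 4·31 + 7
31 = 4·7 + 3
7 = 2·3 + 1
3 = 3·1 + 0  (stop)
So 131/31 = [4; 4, 2, 3].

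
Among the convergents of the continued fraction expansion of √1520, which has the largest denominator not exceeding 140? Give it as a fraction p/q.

3041/78

√1520 = [38; 1, 76, …] (period length 2).
Convergents:
  p_0/q_0 = 38/1
  p_1/q_1 = 39/1
  p_2/q_2 = 3002/77
  p_3/q_3 = 3041/78
  p_4/q_4 = 234118/6005
q_3 = 78 ≤ 140 < 6005 = q_4, so the answer is 3041/78.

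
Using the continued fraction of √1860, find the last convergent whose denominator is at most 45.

√1860 = [43; 7, 1, 4, 1, 7, 86, …] (period length 6).
Convergents:
  p_0/q_0 = 43/1
  p_1/q_1 = 302/7
  p_2/q_2 = 345/8
  p_3/q_3 = 1682/39
  p_4/q_4 = 2027/47
q_3 = 39 ≤ 45 < 47 = q_4, so the answer is 1682/39.

1682/39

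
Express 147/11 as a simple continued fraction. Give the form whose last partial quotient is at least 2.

147 = 13*11 + 4
11 = 2*4 + 3
4 = 1*3 + 1
3 = 3*1 + 0  (stop)
So 147/11 = [13; 2, 1, 3].

[13; 2, 1, 3]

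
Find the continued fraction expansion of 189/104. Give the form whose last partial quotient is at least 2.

189 = 1·104 + 85
104 = 1·85 + 19
85 = 4·19 + 9
19 = 2·9 + 1
9 = 9·1 + 0  (stop)
So 189/104 = [1; 1, 4, 2, 9].

[1; 1, 4, 2, 9]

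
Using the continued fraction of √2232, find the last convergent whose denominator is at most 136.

1937/41

√2232 = [47; 4, 10, 4, 94, …] (period length 4).
Convergents:
  p_0/q_0 = 47/1
  p_1/q_1 = 189/4
  p_2/q_2 = 1937/41
  p_3/q_3 = 7937/168
q_2 = 41 ≤ 136 < 168 = q_3, so the answer is 1937/41.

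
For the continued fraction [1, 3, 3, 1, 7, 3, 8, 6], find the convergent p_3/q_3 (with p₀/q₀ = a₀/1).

17/13

Using pₖ = aₖpₖ₋₁ + pₖ₋₂, qₖ = aₖqₖ₋₁ + qₖ₋₂ (with p₋₁=1, p₋₂=0, q₋₁=0, q₋₂=1):
  k=0: a=1, p=1, q=1
  k=1: a=3, p=4, q=3
  k=2: a=3, p=13, q=10
  k=3: a=1, p=17, q=13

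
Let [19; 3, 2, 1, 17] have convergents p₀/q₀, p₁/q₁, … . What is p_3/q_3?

193/10

Using pₖ = aₖpₖ₋₁ + pₖ₋₂, qₖ = aₖqₖ₋₁ + qₖ₋₂ (with p₋₁=1, p₋₂=0, q₋₁=0, q₋₂=1):
  k=0: a=19, p=19, q=1
  k=1: a=3, p=58, q=3
  k=2: a=2, p=135, q=7
  k=3: a=1, p=193, q=10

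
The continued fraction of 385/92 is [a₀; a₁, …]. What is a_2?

385 = 4·92 + 17   →  a_0 = 4
92 = 5·17 + 7   →  a_1 = 5
17 = 2·7 + 3   →  a_2 = 2

2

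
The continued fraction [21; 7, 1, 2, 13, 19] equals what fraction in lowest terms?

Using pₖ = aₖpₖ₋₁ + pₖ₋₂ and qₖ = aₖqₖ₋₁ + qₖ₋₂:
  k=0: a=21, p=21, q=1
  k=1: a=7, p=148, q=7
  k=2: a=1, p=169, q=8
  k=3: a=2, p=486, q=23
  k=4: a=13, p=6487, q=307
  k=5: a=19, p=123739, q=5856

123739/5856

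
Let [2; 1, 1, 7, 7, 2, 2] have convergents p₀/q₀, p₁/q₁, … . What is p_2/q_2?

5/2

Using pₖ = aₖpₖ₋₁ + pₖ₋₂, qₖ = aₖqₖ₋₁ + qₖ₋₂ (with p₋₁=1, p₋₂=0, q₋₁=0, q₋₂=1):
  k=0: a=2, p=2, q=1
  k=1: a=1, p=3, q=1
  k=2: a=1, p=5, q=2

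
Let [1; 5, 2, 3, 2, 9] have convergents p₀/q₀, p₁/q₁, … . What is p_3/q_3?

Using pₖ = aₖpₖ₋₁ + pₖ₋₂, qₖ = aₖqₖ₋₁ + qₖ₋₂ (with p₋₁=1, p₋₂=0, q₋₁=0, q₋₂=1):
  k=0: a=1, p=1, q=1
  k=1: a=5, p=6, q=5
  k=2: a=2, p=13, q=11
  k=3: a=3, p=45, q=38

45/38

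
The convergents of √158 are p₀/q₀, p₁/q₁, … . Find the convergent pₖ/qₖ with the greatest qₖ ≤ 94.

√158 = [12; 1, 1, 3, 12, 3, 1, 1, 24, …] (period length 8).
Convergents:
  p_0/q_0 = 12/1
  p_1/q_1 = 13/1
  p_2/q_2 = 25/2
  p_3/q_3 = 88/7
  p_4/q_4 = 1081/86
  p_5/q_5 = 3331/265
q_4 = 86 ≤ 94 < 265 = q_5, so the answer is 1081/86.

1081/86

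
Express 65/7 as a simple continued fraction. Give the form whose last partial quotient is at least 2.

65 = 9×7 + 2
7 = 3×2 + 1
2 = 2×1 + 0  (stop)
So 65/7 = [9; 3, 2].

[9; 3, 2]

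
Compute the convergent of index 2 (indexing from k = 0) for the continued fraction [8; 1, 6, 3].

Using pₖ = aₖpₖ₋₁ + pₖ₋₂, qₖ = aₖqₖ₋₁ + qₖ₋₂ (with p₋₁=1, p₋₂=0, q₋₁=0, q₋₂=1):
  k=0: a=8, p=8, q=1
  k=1: a=1, p=9, q=1
  k=2: a=6, p=62, q=7

62/7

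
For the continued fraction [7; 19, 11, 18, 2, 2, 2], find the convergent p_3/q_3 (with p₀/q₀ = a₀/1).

Using pₖ = aₖpₖ₋₁ + pₖ₋₂, qₖ = aₖqₖ₋₁ + qₖ₋₂ (with p₋₁=1, p₋₂=0, q₋₁=0, q₋₂=1):
  k=0: a=7, p=7, q=1
  k=1: a=19, p=134, q=19
  k=2: a=11, p=1481, q=210
  k=3: a=18, p=26792, q=3799

26792/3799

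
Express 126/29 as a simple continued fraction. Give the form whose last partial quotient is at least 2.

[4; 2, 1, 9]

126 = 4×29 + 10
29 = 2×10 + 9
10 = 1×9 + 1
9 = 9×1 + 0  (stop)
So 126/29 = [4; 2, 1, 9].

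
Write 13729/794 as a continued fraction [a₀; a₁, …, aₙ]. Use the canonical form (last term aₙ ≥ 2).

13729 = 17·794 + 231
794 = 3·231 + 101
231 = 2·101 + 29
101 = 3·29 + 14
29 = 2·14 + 1
14 = 14·1 + 0  (stop)
So 13729/794 = [17; 3, 2, 3, 2, 14].

[17; 3, 2, 3, 2, 14]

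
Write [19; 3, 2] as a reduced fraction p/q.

Fold from the inside: start with 2/1.
  3 + 1/2 = 7/2
  19 + 2/7 = 135/7

135/7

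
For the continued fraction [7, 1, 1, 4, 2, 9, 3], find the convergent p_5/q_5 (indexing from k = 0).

Using pₖ = aₖpₖ₋₁ + pₖ₋₂, qₖ = aₖqₖ₋₁ + qₖ₋₂ (with p₋₁=1, p₋₂=0, q₋₁=0, q₋₂=1):
  k=0: a=7, p=7, q=1
  k=1: a=1, p=8, q=1
  k=2: a=1, p=15, q=2
  k=3: a=4, p=68, q=9
  k=4: a=2, p=151, q=20
  k=5: a=9, p=1427, q=189

1427/189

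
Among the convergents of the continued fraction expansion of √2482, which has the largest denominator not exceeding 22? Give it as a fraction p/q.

√2482 = [49; 1, 4, 1, 1, 4, 1, 98, …] (period length 7).
Convergents:
  p_0/q_0 = 49/1
  p_1/q_1 = 50/1
  p_2/q_2 = 249/5
  p_3/q_3 = 299/6
  p_4/q_4 = 548/11
  p_5/q_5 = 2491/50
q_4 = 11 ≤ 22 < 50 = q_5, so the answer is 548/11.

548/11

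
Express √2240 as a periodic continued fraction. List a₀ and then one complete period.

[47; 3, 23, 3, 94]

a₀ = ⌊√2240⌋ = 47.
With m₀=0, d₀=1 and mₖ₊₁ = dₖaₖ − mₖ, dₖ₊₁ = (n − mₖ₊₁²)/dₖ, aₖ₊₁ = ⌊(a₀+mₖ₊₁)/dₖ₊₁⌋:
  k=1: m=47, d=31, a=3
  k=2: m=46, d=4, a=23
  k=3: m=46, d=31, a=3
  k=4: m=47, d=1, a=94
d=1 and a=2a₀=94 at k=4, so the next step gives (m, d) = (47, 31) again — its k=1 value — and the period has length 4.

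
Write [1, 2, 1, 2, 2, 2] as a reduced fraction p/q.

63/46

Fold from the inside: start with 2/1.
  2 + 1/2 = 5/2
  2 + 2/5 = 12/5
  1 + 5/12 = 17/12
  2 + 12/17 = 46/17
  1 + 17/46 = 63/46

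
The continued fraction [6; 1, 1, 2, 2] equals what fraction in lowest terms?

79/12

Using pₖ = aₖpₖ₋₁ + pₖ₋₂ and qₖ = aₖqₖ₋₁ + qₖ₋₂:
  k=0: a=6, p=6, q=1
  k=1: a=1, p=7, q=1
  k=2: a=1, p=13, q=2
  k=3: a=2, p=33, q=5
  k=4: a=2, p=79, q=12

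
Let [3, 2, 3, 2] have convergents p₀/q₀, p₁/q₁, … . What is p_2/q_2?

Using pₖ = aₖpₖ₋₁ + pₖ₋₂, qₖ = aₖqₖ₋₁ + qₖ₋₂ (with p₋₁=1, p₋₂=0, q₋₁=0, q₋₂=1):
  k=0: a=3, p=3, q=1
  k=1: a=2, p=7, q=2
  k=2: a=3, p=24, q=7

24/7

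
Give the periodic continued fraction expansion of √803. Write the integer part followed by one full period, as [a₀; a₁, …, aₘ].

a₀ = ⌊√803⌋ = 28.
With m₀=0, d₀=1 and mₖ₊₁ = dₖaₖ − mₖ, dₖ₊₁ = (n − mₖ₊₁²)/dₖ, aₖ₊₁ = ⌊(a₀+mₖ₊₁)/dₖ₊₁⌋:
  k=1: m=28, d=19, a=2
  k=2: m=10, d=37, a=1
  k=3: m=27, d=2, a=27
  k=4: m=27, d=37, a=1
  k=5: m=10, d=19, a=2
  k=6: m=28, d=1, a=56
d=1 and a=2a₀=56 at k=6, so the next step gives (m, d) = (28, 19) again — its k=1 value — and the period has length 6.

[28; 2, 1, 27, 1, 2, 56]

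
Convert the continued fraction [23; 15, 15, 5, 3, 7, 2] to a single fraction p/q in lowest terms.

Fold from the inside: start with 2/1.
  7 + 1/2 = 15/2
  3 + 2/15 = 47/15
  5 + 15/47 = 250/47
  15 + 47/250 = 3797/250
  15 + 250/3797 = 57205/3797
  23 + 3797/57205 = 1319512/57205

1319512/57205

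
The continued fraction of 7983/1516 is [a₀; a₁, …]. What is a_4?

5

7983 = 5·1516 + 403   →  a_0 = 5
1516 = 3·403 + 307   →  a_1 = 3
403 = 1·307 + 96   →  a_2 = 1
307 = 3·96 + 19   →  a_3 = 3
96 = 5·19 + 1   →  a_4 = 5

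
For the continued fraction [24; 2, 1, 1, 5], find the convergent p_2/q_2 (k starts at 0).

Using pₖ = aₖpₖ₋₁ + pₖ₋₂, qₖ = aₖqₖ₋₁ + qₖ₋₂ (with p₋₁=1, p₋₂=0, q₋₁=0, q₋₂=1):
  k=0: a=24, p=24, q=1
  k=1: a=2, p=49, q=2
  k=2: a=1, p=73, q=3

73/3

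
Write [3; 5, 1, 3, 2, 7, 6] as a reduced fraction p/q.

Fold from the inside: start with 6/1.
  7 + 1/6 = 43/6
  2 + 6/43 = 92/43
  3 + 43/92 = 319/92
  1 + 92/319 = 411/319
  5 + 319/411 = 2374/411
  3 + 411/2374 = 7533/2374

7533/2374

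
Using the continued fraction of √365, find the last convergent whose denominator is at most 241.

√365 = [19; 9, 1, 1, 9, 38, …] (period length 5).
Convergents:
  p_0/q_0 = 19/1
  p_1/q_1 = 172/9
  p_2/q_2 = 191/10
  p_3/q_3 = 363/19
  p_4/q_4 = 3458/181
  p_5/q_5 = 131767/6897
q_4 = 181 ≤ 241 < 6897 = q_5, so the answer is 3458/181.

3458/181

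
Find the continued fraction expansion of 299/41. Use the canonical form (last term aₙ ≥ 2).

299 = 7*41 + 12
41 = 3*12 + 5
12 = 2*5 + 2
5 = 2*2 + 1
2 = 2*1 + 0  (stop)
So 299/41 = [7; 3, 2, 2, 2].

[7; 3, 2, 2, 2]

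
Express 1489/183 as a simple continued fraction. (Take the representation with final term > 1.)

[8; 7, 3, 8]

1489 = 8·183 + 25
183 = 7·25 + 8
25 = 3·8 + 1
8 = 8·1 + 0  (stop)
So 1489/183 = [8; 7, 3, 8].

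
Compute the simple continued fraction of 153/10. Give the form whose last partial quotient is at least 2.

[15; 3, 3]

153 = 15*10 + 3
10 = 3*3 + 1
3 = 3*1 + 0  (stop)
So 153/10 = [15; 3, 3].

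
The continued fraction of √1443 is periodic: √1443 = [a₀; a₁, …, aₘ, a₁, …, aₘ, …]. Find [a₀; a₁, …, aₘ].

a₀ = ⌊√1443⌋ = 37.
With m₀=0, d₀=1 and mₖ₊₁ = dₖaₖ − mₖ, dₖ₊₁ = (n − mₖ₊₁²)/dₖ, aₖ₊₁ = ⌊(a₀+mₖ₊₁)/dₖ₊₁⌋:
  k=1: m=37, d=74, a=1
  k=2: m=37, d=1, a=74
d=1 and a=2a₀=74 at k=2, so the next step gives (m, d) = (37, 74) again — its k=1 value — and the period has length 2.

[37; 1, 74]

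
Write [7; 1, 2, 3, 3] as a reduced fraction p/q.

254/33

Using pₖ = aₖpₖ₋₁ + pₖ₋₂ and qₖ = aₖqₖ₋₁ + qₖ₋₂:
  k=0: a=7, p=7, q=1
  k=1: a=1, p=8, q=1
  k=2: a=2, p=23, q=3
  k=3: a=3, p=77, q=10
  k=4: a=3, p=254, q=33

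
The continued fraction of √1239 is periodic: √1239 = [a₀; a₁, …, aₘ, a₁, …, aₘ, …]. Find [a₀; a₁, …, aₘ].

a₀ = ⌊√1239⌋ = 35.
With m₀=0, d₀=1 and mₖ₊₁ = dₖaₖ − mₖ, dₖ₊₁ = (n − mₖ₊₁²)/dₖ, aₖ₊₁ = ⌊(a₀+mₖ₊₁)/dₖ₊₁⌋:
  k=1: m=35, d=14, a=5
  k=2: m=35, d=1, a=70
d=1 and a=2a₀=70 at k=2, so the next step gives (m, d) = (35, 14) again — its k=1 value — and the period has length 2.

[35; 5, 70]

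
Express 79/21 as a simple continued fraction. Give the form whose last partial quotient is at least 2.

79 = 3*21 + 16
21 = 1*16 + 5
16 = 3*5 + 1
5 = 5*1 + 0  (stop)
So 79/21 = [3; 1, 3, 5].

[3; 1, 3, 5]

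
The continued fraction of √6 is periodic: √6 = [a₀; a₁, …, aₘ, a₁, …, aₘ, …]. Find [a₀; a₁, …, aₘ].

[2; 2, 4]

a₀ = ⌊√6⌋ = 2.
With m₀=0, d₀=1 and mₖ₊₁ = dₖaₖ − mₖ, dₖ₊₁ = (n − mₖ₊₁²)/dₖ, aₖ₊₁ = ⌊(a₀+mₖ₊₁)/dₖ₊₁⌋:
  k=1: m=2, d=2, a=2
  k=2: m=2, d=1, a=4
d=1 and a=2a₀=4 at k=2, so the next step gives (m, d) = (2, 2) again — its k=1 value — and the period has length 2.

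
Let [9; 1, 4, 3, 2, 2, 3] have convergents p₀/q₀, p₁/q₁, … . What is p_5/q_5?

Using pₖ = aₖpₖ₋₁ + pₖ₋₂, qₖ = aₖqₖ₋₁ + qₖ₋₂ (with p₋₁=1, p₋₂=0, q₋₁=0, q₋₂=1):
  k=0: a=9, p=9, q=1
  k=1: a=1, p=10, q=1
  k=2: a=4, p=49, q=5
  k=3: a=3, p=157, q=16
  k=4: a=2, p=363, q=37
  k=5: a=2, p=883, q=90

883/90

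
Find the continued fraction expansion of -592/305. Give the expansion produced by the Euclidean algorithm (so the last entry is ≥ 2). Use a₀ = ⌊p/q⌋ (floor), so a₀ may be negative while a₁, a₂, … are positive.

[-2; 16, 1, 17]

-592 = -2×305 + 18
305 = 16×18 + 17
18 = 1×17 + 1
17 = 17×1 + 0  (stop)
So -592/305 = [-2; 16, 1, 17].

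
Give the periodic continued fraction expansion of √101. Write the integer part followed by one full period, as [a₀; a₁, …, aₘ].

[10; 20]

a₀ = ⌊√101⌋ = 10.
With m₀=0, d₀=1 and mₖ₊₁ = dₖaₖ − mₖ, dₖ₊₁ = (n − mₖ₊₁²)/dₖ, aₖ₊₁ = ⌊(a₀+mₖ₊₁)/dₖ₊₁⌋:
  k=1: m=10, d=1, a=20
d=1 and a=2a₀=20 at k=1, so the next step gives (m, d) = (10, 1) again — its k=1 value — and the period has length 1.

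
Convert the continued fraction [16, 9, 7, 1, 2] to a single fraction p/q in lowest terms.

Fold from the inside: start with 2/1.
  1 + 1/2 = 3/2
  7 + 2/3 = 23/3
  9 + 3/23 = 210/23
  16 + 23/210 = 3383/210

3383/210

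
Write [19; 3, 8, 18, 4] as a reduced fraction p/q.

Fold from the inside: start with 4/1.
  18 + 1/4 = 73/4
  8 + 4/73 = 588/73
  3 + 73/588 = 1837/588
  19 + 588/1837 = 35491/1837

35491/1837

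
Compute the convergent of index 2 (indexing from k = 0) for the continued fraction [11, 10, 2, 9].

233/21

Using pₖ = aₖpₖ₋₁ + pₖ₋₂, qₖ = aₖqₖ₋₁ + qₖ₋₂ (with p₋₁=1, p₋₂=0, q₋₁=0, q₋₂=1):
  k=0: a=11, p=11, q=1
  k=1: a=10, p=111, q=10
  k=2: a=2, p=233, q=21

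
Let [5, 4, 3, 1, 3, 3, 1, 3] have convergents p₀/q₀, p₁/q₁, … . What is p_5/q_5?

Using pₖ = aₖpₖ₋₁ + pₖ₋₂, qₖ = aₖqₖ₋₁ + qₖ₋₂ (with p₋₁=1, p₋₂=0, q₋₁=0, q₋₂=1):
  k=0: a=5, p=5, q=1
  k=1: a=4, p=21, q=4
  k=2: a=3, p=68, q=13
  k=3: a=1, p=89, q=17
  k=4: a=3, p=335, q=64
  k=5: a=3, p=1094, q=209

1094/209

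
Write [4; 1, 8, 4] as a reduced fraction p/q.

Fold from the inside: start with 4/1.
  8 + 1/4 = 33/4
  1 + 4/33 = 37/33
  4 + 33/37 = 181/37

181/37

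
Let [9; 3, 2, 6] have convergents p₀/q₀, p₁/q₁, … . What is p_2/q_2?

Using pₖ = aₖpₖ₋₁ + pₖ₋₂, qₖ = aₖqₖ₋₁ + qₖ₋₂ (with p₋₁=1, p₋₂=0, q₋₁=0, q₋₂=1):
  k=0: a=9, p=9, q=1
  k=1: a=3, p=28, q=3
  k=2: a=2, p=65, q=7

65/7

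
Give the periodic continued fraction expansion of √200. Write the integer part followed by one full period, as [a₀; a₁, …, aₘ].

a₀ = ⌊√200⌋ = 14.
With m₀=0, d₀=1 and mₖ₊₁ = dₖaₖ − mₖ, dₖ₊₁ = (n − mₖ₊₁²)/dₖ, aₖ₊₁ = ⌊(a₀+mₖ₊₁)/dₖ₊₁⌋:
  k=1: m=14, d=4, a=7
  k=2: m=14, d=1, a=28
d=1 and a=2a₀=28 at k=2, so the next step gives (m, d) = (14, 4) again — its k=1 value — and the period has length 2.

[14; 7, 28]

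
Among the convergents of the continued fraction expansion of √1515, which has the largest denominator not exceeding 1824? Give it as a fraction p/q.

√1515 = [38; 1, 11, 1, 76, …] (period length 4).
Convergents:
  p_0/q_0 = 38/1
  p_1/q_1 = 39/1
  p_2/q_2 = 467/12
  p_3/q_3 = 506/13
  p_4/q_4 = 38923/1000
  p_5/q_5 = 39429/1013
  p_6/q_6 = 472642/12143
q_5 = 1013 ≤ 1824 < 12143 = q_6, so the answer is 39429/1013.

39429/1013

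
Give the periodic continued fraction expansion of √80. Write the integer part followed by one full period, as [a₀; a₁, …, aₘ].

a₀ = ⌊√80⌋ = 8.
With m₀=0, d₀=1 and mₖ₊₁ = dₖaₖ − mₖ, dₖ₊₁ = (n − mₖ₊₁²)/dₖ, aₖ₊₁ = ⌊(a₀+mₖ₊₁)/dₖ₊₁⌋:
  k=1: m=8, d=16, a=1
  k=2: m=8, d=1, a=16
d=1 and a=2a₀=16 at k=2, so the next step gives (m, d) = (8, 16) again — its k=1 value — and the period has length 2.

[8; 1, 16]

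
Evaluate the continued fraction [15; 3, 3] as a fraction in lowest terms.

Using pₖ = aₖpₖ₋₁ + pₖ₋₂ and qₖ = aₖqₖ₋₁ + qₖ₋₂:
  k=0: a=15, p=15, q=1
  k=1: a=3, p=46, q=3
  k=2: a=3, p=153, q=10

153/10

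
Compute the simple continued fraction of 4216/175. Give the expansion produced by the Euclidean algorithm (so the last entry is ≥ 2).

[24; 10, 1, 15]

4216 = 24·175 + 16
175 = 10·16 + 15
16 = 1·15 + 1
15 = 15·1 + 0  (stop)
So 4216/175 = [24; 10, 1, 15].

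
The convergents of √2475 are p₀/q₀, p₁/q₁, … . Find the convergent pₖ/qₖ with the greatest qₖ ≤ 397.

19651/395

√2475 = [49; 1, 2, 1, 98, …] (period length 4).
Convergents:
  p_0/q_0 = 49/1
  p_1/q_1 = 50/1
  p_2/q_2 = 149/3
  p_3/q_3 = 199/4
  p_4/q_4 = 19651/395
  p_5/q_5 = 19850/399
q_4 = 395 ≤ 397 < 399 = q_5, so the answer is 19651/395.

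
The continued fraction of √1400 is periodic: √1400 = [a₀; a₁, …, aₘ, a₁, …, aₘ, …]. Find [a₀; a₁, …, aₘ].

[37; 2, 2, 2, 74]

a₀ = ⌊√1400⌋ = 37.
With m₀=0, d₀=1 and mₖ₊₁ = dₖaₖ − mₖ, dₖ₊₁ = (n − mₖ₊₁²)/dₖ, aₖ₊₁ = ⌊(a₀+mₖ₊₁)/dₖ₊₁⌋:
  k=1: m=37, d=31, a=2
  k=2: m=25, d=25, a=2
  k=3: m=25, d=31, a=2
  k=4: m=37, d=1, a=74
d=1 and a=2a₀=74 at k=4, so the next step gives (m, d) = (37, 31) again — its k=1 value — and the period has length 4.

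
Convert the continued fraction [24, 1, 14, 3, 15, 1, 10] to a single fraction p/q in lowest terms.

204839/8215

Using pₖ = aₖpₖ₋₁ + pₖ₋₂ and qₖ = aₖqₖ₋₁ + qₖ₋₂:
  k=0: a=24, p=24, q=1
  k=1: a=1, p=25, q=1
  k=2: a=14, p=374, q=15
  k=3: a=3, p=1147, q=46
  k=4: a=15, p=17579, q=705
  k=5: a=1, p=18726, q=751
  k=6: a=10, p=204839, q=8215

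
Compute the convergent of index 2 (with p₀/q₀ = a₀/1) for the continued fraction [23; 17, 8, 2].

Using pₖ = aₖpₖ₋₁ + pₖ₋₂, qₖ = aₖqₖ₋₁ + qₖ₋₂ (with p₋₁=1, p₋₂=0, q₋₁=0, q₋₂=1):
  k=0: a=23, p=23, q=1
  k=1: a=17, p=392, q=17
  k=2: a=8, p=3159, q=137

3159/137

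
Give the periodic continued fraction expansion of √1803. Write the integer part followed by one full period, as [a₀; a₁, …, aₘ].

[42; 2, 6, 28, 6, 2, 84]

a₀ = ⌊√1803⌋ = 42.
With m₀=0, d₀=1 and mₖ₊₁ = dₖaₖ − mₖ, dₖ₊₁ = (n − mₖ₊₁²)/dₖ, aₖ₊₁ = ⌊(a₀+mₖ₊₁)/dₖ₊₁⌋:
  k=1: m=42, d=39, a=2
  k=2: m=36, d=13, a=6
  k=3: m=42, d=3, a=28
  k=4: m=42, d=13, a=6
  k=5: m=36, d=39, a=2
  k=6: m=42, d=1, a=84
d=1 and a=2a₀=84 at k=6, so the next step gives (m, d) = (42, 39) again — its k=1 value — and the period has length 6.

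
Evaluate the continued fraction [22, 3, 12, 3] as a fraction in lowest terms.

Fold from the inside: start with 3/1.
  12 + 1/3 = 37/3
  3 + 3/37 = 114/37
  22 + 37/114 = 2545/114

2545/114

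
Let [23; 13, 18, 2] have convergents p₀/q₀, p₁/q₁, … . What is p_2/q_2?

Using pₖ = aₖpₖ₋₁ + pₖ₋₂, qₖ = aₖqₖ₋₁ + qₖ₋₂ (with p₋₁=1, p₋₂=0, q₋₁=0, q₋₂=1):
  k=0: a=23, p=23, q=1
  k=1: a=13, p=300, q=13
  k=2: a=18, p=5423, q=235

5423/235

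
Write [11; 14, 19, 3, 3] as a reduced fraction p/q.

30025/2712

Fold from the inside: start with 3/1.
  3 + 1/3 = 10/3
  19 + 3/10 = 193/10
  14 + 10/193 = 2712/193
  11 + 193/2712 = 30025/2712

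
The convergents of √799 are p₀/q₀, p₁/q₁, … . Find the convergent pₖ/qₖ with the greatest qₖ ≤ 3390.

71995/2547

√799 = [28; 3, 1, 3, 56, …] (period length 4).
Convergents:
  p_0/q_0 = 28/1
  p_1/q_1 = 85/3
  p_2/q_2 = 113/4
  p_3/q_3 = 424/15
  p_4/q_4 = 23857/844
  p_5/q_5 = 71995/2547
  p_6/q_6 = 95852/3391
q_5 = 2547 ≤ 3390 < 3391 = q_6, so the answer is 71995/2547.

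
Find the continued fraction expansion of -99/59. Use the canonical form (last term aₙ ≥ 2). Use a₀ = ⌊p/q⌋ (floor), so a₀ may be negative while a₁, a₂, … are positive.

-99 = -2×59 + 19
59 = 3×19 + 2
19 = 9×2 + 1
2 = 2×1 + 0  (stop)
So -99/59 = [-2; 3, 9, 2].

[-2; 3, 9, 2]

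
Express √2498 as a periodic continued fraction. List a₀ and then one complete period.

[49; 1, 48, 1, 98]

a₀ = ⌊√2498⌋ = 49.
With m₀=0, d₀=1 and mₖ₊₁ = dₖaₖ − mₖ, dₖ₊₁ = (n − mₖ₊₁²)/dₖ, aₖ₊₁ = ⌊(a₀+mₖ₊₁)/dₖ₊₁⌋:
  k=1: m=49, d=97, a=1
  k=2: m=48, d=2, a=48
  k=3: m=48, d=97, a=1
  k=4: m=49, d=1, a=98
d=1 and a=2a₀=98 at k=4, so the next step gives (m, d) = (49, 97) again — its k=1 value — and the period has length 4.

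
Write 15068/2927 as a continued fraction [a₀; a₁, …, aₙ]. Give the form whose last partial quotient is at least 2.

15068 = 5*2927 + 433
2927 = 6*433 + 329
433 = 1*329 + 104
329 = 3*104 + 17
104 = 6*17 + 2
17 = 8*2 + 1
2 = 2*1 + 0  (stop)
So 15068/2927 = [5; 6, 1, 3, 6, 8, 2].

[5; 6, 1, 3, 6, 8, 2]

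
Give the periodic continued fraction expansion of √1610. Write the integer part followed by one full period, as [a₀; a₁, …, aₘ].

[40; 8, 80]

a₀ = ⌊√1610⌋ = 40.
With m₀=0, d₀=1 and mₖ₊₁ = dₖaₖ − mₖ, dₖ₊₁ = (n − mₖ₊₁²)/dₖ, aₖ₊₁ = ⌊(a₀+mₖ₊₁)/dₖ₊₁⌋:
  k=1: m=40, d=10, a=8
  k=2: m=40, d=1, a=80
d=1 and a=2a₀=80 at k=2, so the next step gives (m, d) = (40, 10) again — its k=1 value — and the period has length 2.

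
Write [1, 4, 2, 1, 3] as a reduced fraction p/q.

Using pₖ = aₖpₖ₋₁ + pₖ₋₂ and qₖ = aₖqₖ₋₁ + qₖ₋₂:
  k=0: a=1, p=1, q=1
  k=1: a=4, p=5, q=4
  k=2: a=2, p=11, q=9
  k=3: a=1, p=16, q=13
  k=4: a=3, p=59, q=48

59/48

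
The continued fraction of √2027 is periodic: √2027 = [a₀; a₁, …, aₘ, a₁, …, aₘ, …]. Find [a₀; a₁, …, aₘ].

a₀ = ⌊√2027⌋ = 45.
With m₀=0, d₀=1 and mₖ₊₁ = dₖaₖ − mₖ, dₖ₊₁ = (n − mₖ₊₁²)/dₖ, aₖ₊₁ = ⌊(a₀+mₖ₊₁)/dₖ₊₁⌋:
  k=1: m=45, d=2, a=45
  k=2: m=45, d=1, a=90
d=1 and a=2a₀=90 at k=2, so the next step gives (m, d) = (45, 2) again — its k=1 value — and the period has length 2.

[45; 45, 90]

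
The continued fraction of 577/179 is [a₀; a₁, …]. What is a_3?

577 = 3·179 + 40   →  a_0 = 3
179 = 4·40 + 19   →  a_1 = 4
40 = 2·19 + 2   →  a_2 = 2
19 = 9·2 + 1   →  a_3 = 9

9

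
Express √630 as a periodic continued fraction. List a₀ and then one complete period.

[25; 10, 50]

a₀ = ⌊√630⌋ = 25.
With m₀=0, d₀=1 and mₖ₊₁ = dₖaₖ − mₖ, dₖ₊₁ = (n − mₖ₊₁²)/dₖ, aₖ₊₁ = ⌊(a₀+mₖ₊₁)/dₖ₊₁⌋:
  k=1: m=25, d=5, a=10
  k=2: m=25, d=1, a=50
d=1 and a=2a₀=50 at k=2, so the next step gives (m, d) = (25, 5) again — its k=1 value — and the period has length 2.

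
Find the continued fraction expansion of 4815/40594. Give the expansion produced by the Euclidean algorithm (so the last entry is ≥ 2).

[0; 8, 2, 3, 9, 7, 3, 3]

4815 = 0*40594 + 4815
40594 = 8*4815 + 2074
4815 = 2*2074 + 667
2074 = 3*667 + 73
667 = 9*73 + 10
73 = 7*10 + 3
10 = 3*3 + 1
3 = 3*1 + 0  (stop)
So 4815/40594 = [0; 8, 2, 3, 9, 7, 3, 3].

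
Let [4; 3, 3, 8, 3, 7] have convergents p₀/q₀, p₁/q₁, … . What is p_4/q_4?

1114/259

Using pₖ = aₖpₖ₋₁ + pₖ₋₂, qₖ = aₖqₖ₋₁ + qₖ₋₂ (with p₋₁=1, p₋₂=0, q₋₁=0, q₋₂=1):
  k=0: a=4, p=4, q=1
  k=1: a=3, p=13, q=3
  k=2: a=3, p=43, q=10
  k=3: a=8, p=357, q=83
  k=4: a=3, p=1114, q=259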